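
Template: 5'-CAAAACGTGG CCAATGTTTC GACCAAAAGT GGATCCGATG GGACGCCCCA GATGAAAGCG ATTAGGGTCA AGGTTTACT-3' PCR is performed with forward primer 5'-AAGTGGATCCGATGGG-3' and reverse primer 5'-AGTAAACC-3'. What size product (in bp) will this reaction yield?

53 bp

Scanning the template, AAGTGGATCCGATGGG occurs at positions 27–42; this primer anneals to the bottom strand there with its 3' end pointing downstream.
The reverse primer's reverse complement is GGTTTACT, which matches the template at positions 72–79.
Product length = (reverse-primer end) − (forward-primer start) + 1 = 79 − 27 + 1 = 53 bp.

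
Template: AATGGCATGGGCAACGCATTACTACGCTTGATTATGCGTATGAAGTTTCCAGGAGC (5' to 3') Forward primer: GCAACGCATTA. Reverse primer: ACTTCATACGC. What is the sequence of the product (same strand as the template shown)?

5'-GCAACGCATTACTACGCTTGATTATGCGTATGAAGT-3'

Forward primer GCAACGCATTA is found on the top strand at positions 11–21.
The reverse primer's reverse complement is GCGTATGAAGT, which matches the template at positions 36–46.
The product is the template from position 11 through 46 (36 bp).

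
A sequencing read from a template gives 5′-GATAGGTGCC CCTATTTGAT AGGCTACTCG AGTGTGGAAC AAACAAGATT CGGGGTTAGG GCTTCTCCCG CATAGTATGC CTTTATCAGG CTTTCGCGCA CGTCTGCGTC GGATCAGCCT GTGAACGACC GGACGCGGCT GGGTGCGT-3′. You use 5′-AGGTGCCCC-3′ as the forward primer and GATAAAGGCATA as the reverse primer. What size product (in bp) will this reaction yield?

84 bp

The forward primer matches the template at positions 4–12.
Taking the reverse complement of GATAAAGGCATA gives TATGCCTTTATC, found at positions 76–87 on the template; the primer anneals here to the top strand with its 3' end pointing upstream.
The product runs from position 4 to position 87, so its length is 87 − 4 + 1 = 84 bp.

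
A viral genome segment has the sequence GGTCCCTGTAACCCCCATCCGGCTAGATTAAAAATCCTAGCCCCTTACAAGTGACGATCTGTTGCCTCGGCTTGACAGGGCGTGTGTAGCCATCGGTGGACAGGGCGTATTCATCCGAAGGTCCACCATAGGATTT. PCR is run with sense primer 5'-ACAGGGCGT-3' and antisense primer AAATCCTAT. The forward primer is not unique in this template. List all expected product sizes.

62 bp, 37 bp

The forward primer ACAGGGCGT matches the top strand at positions 75–83, 100–108.
The reverse primer's reverse complement is ATAGGATTT, matching at positions 128–136.
Each forward site pairs with the reverse site to give a product ending at position 136: sizes 62, 37 bp.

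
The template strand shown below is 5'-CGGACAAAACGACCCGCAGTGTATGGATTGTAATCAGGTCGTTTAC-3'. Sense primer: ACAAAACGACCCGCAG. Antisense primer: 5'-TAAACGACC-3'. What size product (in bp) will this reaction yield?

42 bp

Forward primer ACAAAACGACCCGCAG is found on the top strand at positions 4–19.
Reverse complement of the reverse primer: GGTCGTTTA. This occurs on the top strand at positions 37–45.
The product runs from position 4 to position 45, so its length is 45 − 4 + 1 = 42 bp.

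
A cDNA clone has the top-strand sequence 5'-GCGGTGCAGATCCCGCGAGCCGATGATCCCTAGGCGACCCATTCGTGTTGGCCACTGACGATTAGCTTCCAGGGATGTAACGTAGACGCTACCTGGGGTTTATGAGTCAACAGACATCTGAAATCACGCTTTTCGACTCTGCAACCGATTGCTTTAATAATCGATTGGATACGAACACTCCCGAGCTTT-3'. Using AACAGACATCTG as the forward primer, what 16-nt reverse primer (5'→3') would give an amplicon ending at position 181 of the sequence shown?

The forward primer binds at positions 109–120; the product's 3' end on the top strand is position 181.
The reverse primer anneals to the top strand over positions 166–181, i.e. to TGGATACGAACACTCC.
Its sequence written 5'→3' is the reverse complement: GGAGTGTTCGTATCCA.

5'-GGAGTGTTCGTATCCA-3'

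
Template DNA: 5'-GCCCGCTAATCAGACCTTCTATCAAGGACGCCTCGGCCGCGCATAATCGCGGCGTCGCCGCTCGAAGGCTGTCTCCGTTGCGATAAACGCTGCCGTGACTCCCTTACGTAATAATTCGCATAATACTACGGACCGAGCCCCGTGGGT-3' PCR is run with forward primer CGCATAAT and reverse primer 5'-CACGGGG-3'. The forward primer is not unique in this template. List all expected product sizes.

The forward primer CGCATAAT matches the top strand at positions 40–47, 117–124.
The reverse primer's reverse complement is CCCCGTG, matching at positions 138–144.
Each forward site pairs with the reverse site to give a product ending at position 144: sizes 105, 28 bp.

105 bp, 28 bp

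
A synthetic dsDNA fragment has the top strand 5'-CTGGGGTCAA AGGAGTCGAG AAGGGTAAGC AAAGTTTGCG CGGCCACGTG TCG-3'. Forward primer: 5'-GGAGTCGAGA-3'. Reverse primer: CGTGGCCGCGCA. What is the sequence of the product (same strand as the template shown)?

5'-GGAGTCGAGAAGGGTAAGCAAAGTTTGCGCGGCCACG-3'

The forward primer matches the template at positions 12–21.
The reverse primer's reverse complement is TGCGCGGCCACG, which matches the template at positions 37–48.
The product is the template from position 12 through 48 (37 bp).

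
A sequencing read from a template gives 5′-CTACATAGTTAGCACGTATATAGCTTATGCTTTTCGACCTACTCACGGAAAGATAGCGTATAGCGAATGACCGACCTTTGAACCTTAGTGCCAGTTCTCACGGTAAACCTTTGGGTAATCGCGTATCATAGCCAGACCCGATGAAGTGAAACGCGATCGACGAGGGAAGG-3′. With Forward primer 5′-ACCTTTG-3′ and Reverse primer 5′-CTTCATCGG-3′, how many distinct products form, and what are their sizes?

The forward primer ACCTTTG matches the top strand at positions 74–80, 107–113.
The reverse primer's reverse complement is CCGATGAAG, matching at positions 138–146.
Each forward site pairs with the reverse site to give a product ending at position 146: sizes 73, 40 bp.

Two products: 73 bp, 40 bp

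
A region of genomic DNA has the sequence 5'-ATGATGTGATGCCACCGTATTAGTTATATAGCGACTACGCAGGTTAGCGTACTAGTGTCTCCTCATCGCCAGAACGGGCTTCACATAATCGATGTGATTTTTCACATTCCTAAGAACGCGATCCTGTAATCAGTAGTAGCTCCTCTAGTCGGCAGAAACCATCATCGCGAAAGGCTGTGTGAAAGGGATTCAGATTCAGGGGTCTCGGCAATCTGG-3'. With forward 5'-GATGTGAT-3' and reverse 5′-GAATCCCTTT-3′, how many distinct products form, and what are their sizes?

Two products: 189 bp, 101 bp

The forward primer GATGTGAT matches the top strand at positions 3–10, 91–98.
The reverse primer's reverse complement is AAAGGGATTC, matching at positions 182–191.
Each forward site pairs with the reverse site to give a product ending at position 191: sizes 189, 101 bp.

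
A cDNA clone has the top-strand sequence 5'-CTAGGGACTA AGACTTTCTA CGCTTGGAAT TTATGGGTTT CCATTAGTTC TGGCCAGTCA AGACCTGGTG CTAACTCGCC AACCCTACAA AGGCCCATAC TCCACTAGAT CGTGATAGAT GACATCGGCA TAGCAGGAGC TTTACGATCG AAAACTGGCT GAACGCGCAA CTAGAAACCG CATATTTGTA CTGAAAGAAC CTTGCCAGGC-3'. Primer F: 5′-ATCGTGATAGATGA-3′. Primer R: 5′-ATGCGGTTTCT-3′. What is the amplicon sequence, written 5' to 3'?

Forward primer ATCGTGATAGATGA is found on the top strand at positions 109–122.
Taking the reverse complement of ATGCGGTTTCT gives AGAAACCGCAT, found at positions 173–183 on the template; the primer anneals here to the top strand with its 3' end pointing upstream.
The product is the template from position 109 through 183 (75 bp).

5'-ATCGTGATAGATGACATCGGCATAGCAGGAGCTTTACGATCGAAAACTGGCTGAACGCGCAACTAGAAACCGCAT-3'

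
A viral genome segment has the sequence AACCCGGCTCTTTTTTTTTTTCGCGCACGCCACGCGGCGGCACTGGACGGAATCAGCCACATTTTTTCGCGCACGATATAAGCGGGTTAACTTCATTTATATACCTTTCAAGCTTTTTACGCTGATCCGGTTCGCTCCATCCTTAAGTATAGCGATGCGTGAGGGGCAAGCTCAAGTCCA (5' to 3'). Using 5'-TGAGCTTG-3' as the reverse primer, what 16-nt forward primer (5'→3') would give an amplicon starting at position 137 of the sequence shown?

5'-CCATCCTTAAGTATAG-3'

The reverse primer's reverse complement CAAGCTCA matches the template at positions 167–174; the product starts at position 137.
The forward primer is identical to the top strand over positions 137–152: CCATCCTTAAGTATAG.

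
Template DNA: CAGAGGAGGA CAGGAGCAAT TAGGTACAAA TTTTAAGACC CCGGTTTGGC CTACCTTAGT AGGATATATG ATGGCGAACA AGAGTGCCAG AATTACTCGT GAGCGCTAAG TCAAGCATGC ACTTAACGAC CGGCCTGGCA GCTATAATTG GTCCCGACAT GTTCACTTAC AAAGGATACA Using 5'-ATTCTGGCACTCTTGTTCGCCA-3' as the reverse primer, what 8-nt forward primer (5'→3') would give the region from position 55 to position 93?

The reverse primer's reverse complement TGGCGAACAAGAGTGCCAGAAT matches the template at positions 72–93; the product starts at position 55.
The forward primer is identical to the top strand over positions 55–62: CTTAGTAG.

5'-CTTAGTAG-3'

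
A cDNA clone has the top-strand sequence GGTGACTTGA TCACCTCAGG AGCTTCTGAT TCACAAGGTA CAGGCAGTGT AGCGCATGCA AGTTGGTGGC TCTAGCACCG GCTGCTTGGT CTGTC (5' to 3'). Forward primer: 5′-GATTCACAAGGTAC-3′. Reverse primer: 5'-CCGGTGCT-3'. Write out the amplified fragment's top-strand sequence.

Forward primer GATTCACAAGGTAC is found on the top strand at positions 28–41.
Taking the reverse complement of CCGGTGCT gives AGCACCGG, found at positions 74–81 on the template; the primer anneals here to the top strand with its 3' end pointing upstream.
The product is the template from position 28 through 81 (54 bp).

5'-GATTCACAAGGTACAGGCAGTGTAGCGCATGCAAGTTGGTGGCTCTAGCACCGG-3'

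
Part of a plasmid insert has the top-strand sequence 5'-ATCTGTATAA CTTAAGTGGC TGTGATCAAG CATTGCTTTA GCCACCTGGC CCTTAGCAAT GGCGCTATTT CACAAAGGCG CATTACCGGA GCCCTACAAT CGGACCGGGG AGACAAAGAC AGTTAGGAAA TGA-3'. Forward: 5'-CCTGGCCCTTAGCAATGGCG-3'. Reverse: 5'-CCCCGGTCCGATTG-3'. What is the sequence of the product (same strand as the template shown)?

5'-CCTGGCCCTTAGCAATGGCGCTATTTCACAAAGGCGCATTACCGGAGCCCTACAATCGGACCGGGG-3'

The forward primer matches the template at positions 45–64.
The reverse primer's reverse complement is CAATCGGACCGGGG, which matches the template at positions 97–110.
The product is the template from position 45 through 110 (66 bp).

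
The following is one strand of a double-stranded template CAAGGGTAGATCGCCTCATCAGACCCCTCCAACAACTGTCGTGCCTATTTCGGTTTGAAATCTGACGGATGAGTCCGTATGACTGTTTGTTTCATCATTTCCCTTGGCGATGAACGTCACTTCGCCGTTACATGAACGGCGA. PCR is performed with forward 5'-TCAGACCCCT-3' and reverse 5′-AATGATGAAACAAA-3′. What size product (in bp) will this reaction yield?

81 bp

Forward primer TCAGACCCCT is found on the top strand at positions 19–28.
Reverse complement of the reverse primer: TTTGTTTCATCATT. This occurs on the top strand at positions 86–99.
The product runs from position 19 to position 99, so its length is 99 − 19 + 1 = 81 bp.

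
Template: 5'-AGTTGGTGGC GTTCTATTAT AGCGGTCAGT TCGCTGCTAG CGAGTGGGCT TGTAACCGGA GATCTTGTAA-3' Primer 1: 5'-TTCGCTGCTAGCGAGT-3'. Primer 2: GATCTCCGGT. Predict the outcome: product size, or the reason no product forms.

Primer 1 (TTCGCTGCTAGCGAGT) matches the top strand at positions 30–45; it acts as a forward primer.
Primer 2's reverse complement is ACCGGAGATC, matching the top strand at positions 55–64; it acts as a reverse primer.
The 3' ends face each other across positions 30–64, giving a 35 bp product.

Yes — a 35 bp product.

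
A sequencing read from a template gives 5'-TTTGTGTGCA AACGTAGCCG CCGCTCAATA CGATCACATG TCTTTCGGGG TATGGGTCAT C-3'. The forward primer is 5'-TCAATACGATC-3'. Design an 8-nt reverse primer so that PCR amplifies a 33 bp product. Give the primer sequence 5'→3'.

The forward primer binds at positions 25–35, so a 33 bp product ends at position 25 + 33 − 1 = 57.
The reverse primer anneals to the top strand over positions 50–57, i.e. to GTATGGGT.
Its sequence written 5'→3' is the reverse complement: ACCCATAC.

5'-ACCCATAC-3'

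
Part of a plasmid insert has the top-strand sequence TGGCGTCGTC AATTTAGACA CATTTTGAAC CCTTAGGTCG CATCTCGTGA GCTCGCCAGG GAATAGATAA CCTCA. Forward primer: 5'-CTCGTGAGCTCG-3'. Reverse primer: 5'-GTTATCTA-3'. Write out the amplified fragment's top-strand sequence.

Scanning the template, CTCGTGAGCTCG occurs at positions 44–55; this primer anneals to the bottom strand there with its 3' end pointing downstream.
The reverse primer's reverse complement is TAGATAAC, which matches the template at positions 64–71.
The product is the template from position 44 through 71 (28 bp).

5'-CTCGTGAGCTCGCCAGGGAATAGATAAC-3'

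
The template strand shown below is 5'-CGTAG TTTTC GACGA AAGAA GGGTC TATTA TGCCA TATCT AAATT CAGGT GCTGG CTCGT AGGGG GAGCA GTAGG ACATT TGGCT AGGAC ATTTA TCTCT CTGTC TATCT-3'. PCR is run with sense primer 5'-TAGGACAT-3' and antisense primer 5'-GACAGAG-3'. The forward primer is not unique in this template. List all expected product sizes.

34 bp, 21 bp

The forward primer TAGGACAT matches the top strand at positions 72–79, 85–92.
The reverse primer's reverse complement is CTCTGTC, matching at positions 99–105.
Each forward site pairs with the reverse site to give a product ending at position 105: sizes 34, 21 bp.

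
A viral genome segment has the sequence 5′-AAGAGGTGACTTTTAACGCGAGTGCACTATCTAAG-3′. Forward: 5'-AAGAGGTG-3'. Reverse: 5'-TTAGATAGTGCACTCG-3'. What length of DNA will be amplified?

Forward primer AAGAGGTG is found on the top strand at positions 1–8.
The reverse primer's reverse complement is CGAGTGCACTATCTAA, which matches the template at positions 19–34.
The product runs from position 1 to position 34, so its length is 34 − 1 + 1 = 34 bp.

34 bp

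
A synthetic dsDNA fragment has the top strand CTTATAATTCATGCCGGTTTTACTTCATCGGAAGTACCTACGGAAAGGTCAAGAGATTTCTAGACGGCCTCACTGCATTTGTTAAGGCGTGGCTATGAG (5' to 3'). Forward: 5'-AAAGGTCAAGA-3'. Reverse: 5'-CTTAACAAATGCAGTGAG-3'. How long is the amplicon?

Forward primer AAAGGTCAAGA is found on the top strand at positions 44–54.
The reverse primer's reverse complement is CTCACTGCATTTGTTAAG, which matches the template at positions 69–86.
Amplicon spans positions 44–86: 43 bp.

43 bp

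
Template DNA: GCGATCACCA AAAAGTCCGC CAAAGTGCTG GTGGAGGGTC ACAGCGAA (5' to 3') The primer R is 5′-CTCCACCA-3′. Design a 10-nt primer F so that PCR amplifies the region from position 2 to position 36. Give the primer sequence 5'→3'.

The reverse primer's reverse complement TGGTGGAG matches the template at positions 29–36; the product starts at position 2.
The forward primer is identical to the top strand over positions 2–11: CGATCACCAA.

5'-CGATCACCAA-3'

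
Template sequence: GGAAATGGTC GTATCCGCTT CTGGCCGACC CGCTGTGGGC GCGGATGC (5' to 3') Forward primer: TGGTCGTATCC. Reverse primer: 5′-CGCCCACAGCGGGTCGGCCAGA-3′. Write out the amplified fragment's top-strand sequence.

5'-TGGTCGTATCCGCTTCTGGCCGACCCGCTGTGGGCG-3'

The forward primer matches the template at positions 6–16.
Taking the reverse complement of CGCCCACAGCGGGTCGGCCAGA gives TCTGGCCGACCCGCTGTGGGCG, found at positions 20–41 on the template; the primer anneals here to the top strand with its 3' end pointing upstream.
The product is the template from position 6 through 41 (36 bp).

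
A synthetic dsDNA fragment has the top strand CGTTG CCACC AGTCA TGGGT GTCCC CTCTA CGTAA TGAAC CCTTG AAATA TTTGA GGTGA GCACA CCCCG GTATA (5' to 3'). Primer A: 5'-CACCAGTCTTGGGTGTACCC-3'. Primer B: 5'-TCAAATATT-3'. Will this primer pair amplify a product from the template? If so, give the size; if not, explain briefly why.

No product — primer A has no binding site in the template.

Primer A (CACCAGTCTTGGGTGTACCC) does not match the top strand, and its reverse complement GGGTACACCCAAGACTGGTG does not match either.
With no annealing site for primer A, no amplification occurs.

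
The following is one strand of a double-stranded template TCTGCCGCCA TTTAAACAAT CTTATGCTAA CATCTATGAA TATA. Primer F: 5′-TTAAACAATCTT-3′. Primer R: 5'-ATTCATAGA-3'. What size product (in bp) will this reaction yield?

Forward primer TTAAACAATCTT is found on the top strand at positions 12–23.
Reverse complement of the reverse primer: TCTATGAAT. This occurs on the top strand at positions 33–41.
Amplicon spans positions 12–41: 30 bp.

30 bp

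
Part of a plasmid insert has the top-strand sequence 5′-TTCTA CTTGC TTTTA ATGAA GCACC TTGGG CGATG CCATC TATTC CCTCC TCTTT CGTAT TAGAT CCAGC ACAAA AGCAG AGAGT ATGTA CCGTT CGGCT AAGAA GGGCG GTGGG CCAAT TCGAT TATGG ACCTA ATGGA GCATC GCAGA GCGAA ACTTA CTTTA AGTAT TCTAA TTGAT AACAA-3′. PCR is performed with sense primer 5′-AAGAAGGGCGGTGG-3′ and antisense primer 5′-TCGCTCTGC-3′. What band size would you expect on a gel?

The forward primer matches the template at positions 101–114.
Reverse complement of the reverse primer: GCAGAGCGA. This occurs on the top strand at positions 146–154.
Amplicon spans positions 101–154: 54 bp.

54 bp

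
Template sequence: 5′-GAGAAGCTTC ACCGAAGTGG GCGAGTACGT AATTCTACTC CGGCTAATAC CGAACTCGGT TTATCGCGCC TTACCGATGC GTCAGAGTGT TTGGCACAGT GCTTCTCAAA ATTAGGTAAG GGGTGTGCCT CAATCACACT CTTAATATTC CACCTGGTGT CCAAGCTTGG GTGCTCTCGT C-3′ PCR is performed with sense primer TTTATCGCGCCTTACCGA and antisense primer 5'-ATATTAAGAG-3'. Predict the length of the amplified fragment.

Scanning the template, TTTATCGCGCCTTACCGA occurs at positions 60–77; this primer anneals to the bottom strand there with its 3' end pointing downstream.
Reverse complement of the reverse primer: CTCTTAATAT. This occurs on the top strand at positions 139–148.
The product runs from position 60 to position 148, so its length is 148 − 60 + 1 = 89 bp.

89 bp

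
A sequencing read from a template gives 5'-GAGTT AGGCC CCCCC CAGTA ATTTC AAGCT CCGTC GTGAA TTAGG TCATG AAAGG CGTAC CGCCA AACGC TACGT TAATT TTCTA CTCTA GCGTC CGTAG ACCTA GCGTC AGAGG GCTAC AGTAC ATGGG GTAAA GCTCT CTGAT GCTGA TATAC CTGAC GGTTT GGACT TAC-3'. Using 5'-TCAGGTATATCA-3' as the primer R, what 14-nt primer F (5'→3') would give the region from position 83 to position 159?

The reverse primer's reverse complement TGATATACCTGA matches the template at positions 148–159; the product starts at position 83.
The forward primer is identical to the top strand over positions 83–96: CTACTCTAGCGTCC.

5'-CTACTCTAGCGTCC-3'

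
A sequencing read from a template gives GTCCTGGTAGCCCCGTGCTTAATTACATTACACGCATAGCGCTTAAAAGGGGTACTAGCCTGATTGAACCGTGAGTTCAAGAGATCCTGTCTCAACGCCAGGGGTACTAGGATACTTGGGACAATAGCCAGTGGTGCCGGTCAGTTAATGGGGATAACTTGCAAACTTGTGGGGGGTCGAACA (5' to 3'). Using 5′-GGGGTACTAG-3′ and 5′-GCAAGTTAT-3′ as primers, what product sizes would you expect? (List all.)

The forward primer GGGGTACTAG matches the top strand at positions 49–58, 101–110.
The reverse primer's reverse complement is ATAACTTGC, matching at positions 154–162.
Each forward site pairs with the reverse site to give a product ending at position 162: sizes 114, 62 bp.

114 bp, 62 bp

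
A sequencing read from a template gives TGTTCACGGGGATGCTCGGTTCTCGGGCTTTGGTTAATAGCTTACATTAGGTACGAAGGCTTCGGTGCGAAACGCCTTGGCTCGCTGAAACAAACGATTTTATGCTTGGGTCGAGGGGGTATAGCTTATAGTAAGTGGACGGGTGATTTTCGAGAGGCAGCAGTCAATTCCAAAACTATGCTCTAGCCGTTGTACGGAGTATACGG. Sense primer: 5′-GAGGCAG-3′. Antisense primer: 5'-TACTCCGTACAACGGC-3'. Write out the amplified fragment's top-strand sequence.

Scanning the template, GAGGCAG occurs at positions 154–160; this primer anneals to the bottom strand there with its 3' end pointing downstream.
Taking the reverse complement of TACTCCGTACAACGGC gives GCCGTTGTACGGAGTA, found at positions 186–201 on the template; the primer anneals here to the top strand with its 3' end pointing upstream.
The product is the template from position 154 through 201 (48 bp).

5'-GAGGCAGCAGTCAATTCCAAAACTATGCTCTAGCCGTTGTACGGAGTA-3'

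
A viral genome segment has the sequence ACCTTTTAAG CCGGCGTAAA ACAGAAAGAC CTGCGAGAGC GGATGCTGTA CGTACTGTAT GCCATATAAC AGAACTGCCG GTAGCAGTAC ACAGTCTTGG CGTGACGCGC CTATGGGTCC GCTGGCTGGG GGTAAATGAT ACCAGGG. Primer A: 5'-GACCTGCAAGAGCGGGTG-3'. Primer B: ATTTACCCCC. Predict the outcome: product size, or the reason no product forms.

No product — primer A has no binding site in the template.

Primer A (GACCTGCAAGAGCGGGTG) does not match the top strand, and its reverse complement CACCCGCTCTTGCAGGTC does not match either.
With no annealing site for primer A, no amplification occurs.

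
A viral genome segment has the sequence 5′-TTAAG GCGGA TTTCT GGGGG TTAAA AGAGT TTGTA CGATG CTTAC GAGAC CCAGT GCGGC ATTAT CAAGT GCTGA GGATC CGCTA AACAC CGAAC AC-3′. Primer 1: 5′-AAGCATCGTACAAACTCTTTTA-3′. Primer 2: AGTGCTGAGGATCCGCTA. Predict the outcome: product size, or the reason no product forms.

No product — the primers' 3' ends point away from each other.

Primer 1 (AAGCATCGTACAAACTCTTTTA) has reverse complement TAAAAGAGTTTGTACGATGCTT, which matches the top strand at positions 22–43; primer 1 anneals to the top strand there with its 3' end pointing upstream toward position 22.
Primer 2 (AGTGCTGAGGATCCGCTA) matches the top strand directly at positions 68–85; it anneals to the bottom strand with its 3' end pointing downstream toward position 85.
The 3' ends diverge (primer 1 extends toward position 1, primer 2 toward position 97), so the primers never converge on a shared product.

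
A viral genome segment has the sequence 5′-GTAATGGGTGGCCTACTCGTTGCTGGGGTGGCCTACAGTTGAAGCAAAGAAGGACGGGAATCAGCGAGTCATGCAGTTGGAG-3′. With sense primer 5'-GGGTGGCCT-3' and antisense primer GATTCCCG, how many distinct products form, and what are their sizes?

Two products: 57 bp, 37 bp

The forward primer GGGTGGCCT matches the top strand at positions 6–14, 26–34.
The reverse primer's reverse complement is CGGGAATC, matching at positions 55–62.
Each forward site pairs with the reverse site to give a product ending at position 62: sizes 57, 37 bp.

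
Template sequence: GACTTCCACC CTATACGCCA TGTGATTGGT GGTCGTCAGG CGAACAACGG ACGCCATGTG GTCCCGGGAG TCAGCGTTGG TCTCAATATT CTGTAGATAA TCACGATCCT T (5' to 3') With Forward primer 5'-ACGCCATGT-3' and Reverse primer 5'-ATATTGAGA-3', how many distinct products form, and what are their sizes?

The forward primer ACGCCATGT matches the top strand at positions 15–23, 51–59.
The reverse primer's reverse complement is TCTCAATAT, matching at positions 81–89.
Each forward site pairs with the reverse site to give a product ending at position 89: sizes 75, 39 bp.

Two products: 75 bp, 39 bp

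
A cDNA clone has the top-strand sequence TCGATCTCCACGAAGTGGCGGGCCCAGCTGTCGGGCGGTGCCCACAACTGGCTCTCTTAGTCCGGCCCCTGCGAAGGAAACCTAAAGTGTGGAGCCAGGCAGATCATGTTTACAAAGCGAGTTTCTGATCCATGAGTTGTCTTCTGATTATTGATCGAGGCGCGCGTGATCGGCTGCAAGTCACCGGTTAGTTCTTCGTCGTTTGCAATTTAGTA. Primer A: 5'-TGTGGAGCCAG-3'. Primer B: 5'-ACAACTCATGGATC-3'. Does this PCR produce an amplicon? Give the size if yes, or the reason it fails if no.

Yes — a 53 bp product.

Primer A (TGTGGAGCCAG) matches the top strand at positions 88–98; it acts as a forward primer.
Primer B's reverse complement is GATCCATGAGTTGT, matching the top strand at positions 127–140; it acts as a reverse primer.
The 3' ends face each other across positions 88–140, giving a 53 bp product.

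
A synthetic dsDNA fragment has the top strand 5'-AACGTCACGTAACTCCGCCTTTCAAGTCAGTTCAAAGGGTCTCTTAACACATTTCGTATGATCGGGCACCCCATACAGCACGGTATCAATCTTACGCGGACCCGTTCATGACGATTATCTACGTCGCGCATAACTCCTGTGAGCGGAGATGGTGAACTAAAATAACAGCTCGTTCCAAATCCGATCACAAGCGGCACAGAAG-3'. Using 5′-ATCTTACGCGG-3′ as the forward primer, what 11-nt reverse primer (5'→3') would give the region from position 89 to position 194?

The product's 3' end on the top strand is position 194.
The reverse primer anneals to the top strand over positions 184–194, i.e. to ATCACAAGCGG.
Its sequence written 5'→3' is the reverse complement: CCGCTTGTGAT.

5'-CCGCTTGTGAT-3'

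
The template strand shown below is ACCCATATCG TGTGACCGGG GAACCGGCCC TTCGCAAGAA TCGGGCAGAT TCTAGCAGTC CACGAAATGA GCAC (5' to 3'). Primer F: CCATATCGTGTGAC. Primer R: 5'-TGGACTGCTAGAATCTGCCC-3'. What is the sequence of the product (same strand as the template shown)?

Forward primer CCATATCGTGTGAC is found on the top strand at positions 3–16.
Reverse complement of the reverse primer: GGGCAGATTCTAGCAGTCCA. This occurs on the top strand at positions 43–62.
The product is the template from position 3 through 62 (60 bp).

5'-CCATATCGTGTGACCGGGGAACCGGCCCTTCGCAAGAATCGGGCAGATTCTAGCAGTCCA-3'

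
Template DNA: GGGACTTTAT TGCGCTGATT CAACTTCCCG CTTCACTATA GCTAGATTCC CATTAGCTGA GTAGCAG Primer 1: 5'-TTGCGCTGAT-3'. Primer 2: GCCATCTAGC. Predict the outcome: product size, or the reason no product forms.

Primer 2 (GCCATCTAGC) does not match the top strand, and its reverse complement GCTAGATGGC does not match either.
With no annealing site for primer 2, no amplification occurs.

No product — primer 2 has no binding site in the template.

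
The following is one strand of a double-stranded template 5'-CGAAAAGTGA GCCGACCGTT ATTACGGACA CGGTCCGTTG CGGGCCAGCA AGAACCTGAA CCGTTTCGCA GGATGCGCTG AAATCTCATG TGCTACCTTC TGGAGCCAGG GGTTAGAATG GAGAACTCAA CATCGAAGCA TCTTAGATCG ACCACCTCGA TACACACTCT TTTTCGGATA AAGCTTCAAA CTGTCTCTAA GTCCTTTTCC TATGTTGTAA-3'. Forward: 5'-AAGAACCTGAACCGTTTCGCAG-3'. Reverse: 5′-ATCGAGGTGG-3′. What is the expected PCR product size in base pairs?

112 bp

The forward primer matches the template at positions 50–71.
The reverse primer's reverse complement is CCACCTCGAT, which matches the template at positions 152–161.
The product runs from position 50 to position 161, so its length is 161 − 50 + 1 = 112 bp.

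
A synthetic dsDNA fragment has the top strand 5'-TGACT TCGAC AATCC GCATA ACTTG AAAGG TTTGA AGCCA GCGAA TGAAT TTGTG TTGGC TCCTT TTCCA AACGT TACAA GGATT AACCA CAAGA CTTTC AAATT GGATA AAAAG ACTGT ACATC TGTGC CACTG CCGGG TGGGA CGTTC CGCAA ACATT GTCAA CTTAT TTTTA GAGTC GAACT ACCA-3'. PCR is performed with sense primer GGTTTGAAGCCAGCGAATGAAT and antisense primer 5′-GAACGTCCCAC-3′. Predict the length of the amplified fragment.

The forward primer matches the template at positions 29–50.
Reverse complement of the reverse primer: GTGGGACGTTC. This occurs on the top strand at positions 140–150.
The product runs from position 29 to position 150, so its length is 150 − 29 + 1 = 122 bp.

122 bp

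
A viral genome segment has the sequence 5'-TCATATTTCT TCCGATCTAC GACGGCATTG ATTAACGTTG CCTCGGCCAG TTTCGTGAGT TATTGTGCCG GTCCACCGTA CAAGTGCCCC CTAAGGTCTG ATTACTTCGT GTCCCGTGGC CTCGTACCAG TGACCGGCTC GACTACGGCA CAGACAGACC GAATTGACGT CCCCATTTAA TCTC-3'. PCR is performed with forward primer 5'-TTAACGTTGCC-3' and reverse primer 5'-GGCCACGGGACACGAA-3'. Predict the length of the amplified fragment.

Scanning the template, TTAACGTTGCC occurs at positions 32–42; this primer anneals to the bottom strand there with its 3' end pointing downstream.
Taking the reverse complement of GGCCACGGGACACGAA gives TTCGTGTCCCGTGGCC, found at positions 106–121 on the template; the primer anneals here to the top strand with its 3' end pointing upstream.
The product runs from position 32 to position 121, so its length is 121 − 32 + 1 = 90 bp.

90 bp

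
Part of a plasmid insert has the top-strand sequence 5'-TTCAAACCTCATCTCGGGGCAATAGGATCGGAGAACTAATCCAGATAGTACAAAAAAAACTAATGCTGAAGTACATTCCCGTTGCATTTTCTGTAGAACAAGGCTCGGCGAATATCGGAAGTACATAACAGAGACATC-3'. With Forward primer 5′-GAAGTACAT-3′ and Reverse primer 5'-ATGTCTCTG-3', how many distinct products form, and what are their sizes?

Two products: 70 bp, 20 bp

The forward primer GAAGTACAT matches the top strand at positions 68–76, 118–126.
The reverse primer's reverse complement is CAGAGACAT, matching at positions 129–137.
Each forward site pairs with the reverse site to give a product ending at position 137: sizes 70, 20 bp.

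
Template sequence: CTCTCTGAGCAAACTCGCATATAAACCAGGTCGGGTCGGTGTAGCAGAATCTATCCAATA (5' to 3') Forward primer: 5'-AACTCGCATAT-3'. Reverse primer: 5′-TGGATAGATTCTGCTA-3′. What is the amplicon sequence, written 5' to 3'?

Forward primer AACTCGCATAT is found on the top strand at positions 12–22.
Taking the reverse complement of TGGATAGATTCTGCTA gives TAGCAGAATCTATCCA, found at positions 42–57 on the template; the primer anneals here to the top strand with its 3' end pointing upstream.
The product is the template from position 12 through 57 (46 bp).

5'-AACTCGCATATAAACCAGGTCGGGTCGGTGTAGCAGAATCTATCCA-3'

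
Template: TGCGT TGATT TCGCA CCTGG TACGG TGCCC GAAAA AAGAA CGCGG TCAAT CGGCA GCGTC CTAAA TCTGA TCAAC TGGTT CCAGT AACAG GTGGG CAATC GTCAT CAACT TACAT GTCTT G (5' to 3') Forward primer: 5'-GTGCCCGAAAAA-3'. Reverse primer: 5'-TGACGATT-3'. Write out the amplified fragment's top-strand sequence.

Forward primer GTGCCCGAAAAA is found on the top strand at positions 25–36.
The reverse primer's reverse complement is AATCGTCA, which matches the template at positions 97–104.
The product is the template from position 25 through 104 (80 bp).

5'-GTGCCCGAAAAAAGAACGCGGTCAATCGGCAGCGTCCTAAATCTGATCAACTGGTTCCAGTAACAGGTGGGCAATCGTCA-3'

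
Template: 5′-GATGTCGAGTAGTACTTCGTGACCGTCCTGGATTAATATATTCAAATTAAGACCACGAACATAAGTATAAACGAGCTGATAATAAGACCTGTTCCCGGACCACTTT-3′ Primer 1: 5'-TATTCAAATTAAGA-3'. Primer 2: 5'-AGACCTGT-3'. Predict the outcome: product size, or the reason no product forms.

No product — both primers anneal to the same strand and extend in the same direction.

Primer 1 (TATTCAAATTAAGA) matches the top strand at positions 39–52 (3' end points downstream).
Primer 2 (AGACCTGT) also matches the top strand directly, at positions 85–92 — its reverse complement ACAGGTCT is not present.
Both primers anneal to the bottom strand with 3' ends pointing the same way, so neither can prime synthesis back toward the other.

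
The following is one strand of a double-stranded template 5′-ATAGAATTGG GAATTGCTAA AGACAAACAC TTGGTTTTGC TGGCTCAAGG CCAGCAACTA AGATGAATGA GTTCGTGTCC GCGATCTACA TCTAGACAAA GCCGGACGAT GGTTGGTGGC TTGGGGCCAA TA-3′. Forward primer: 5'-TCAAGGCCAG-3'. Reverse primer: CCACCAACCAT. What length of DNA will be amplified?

75 bp

Scanning the template, TCAAGGCCAG occurs at positions 45–54; this primer anneals to the bottom strand there with its 3' end pointing downstream.
Reverse complement of the reverse primer: ATGGTTGGTGG. This occurs on the top strand at positions 109–119.
Product length = (reverse-primer end) − (forward-primer start) + 1 = 119 − 45 + 1 = 75 bp.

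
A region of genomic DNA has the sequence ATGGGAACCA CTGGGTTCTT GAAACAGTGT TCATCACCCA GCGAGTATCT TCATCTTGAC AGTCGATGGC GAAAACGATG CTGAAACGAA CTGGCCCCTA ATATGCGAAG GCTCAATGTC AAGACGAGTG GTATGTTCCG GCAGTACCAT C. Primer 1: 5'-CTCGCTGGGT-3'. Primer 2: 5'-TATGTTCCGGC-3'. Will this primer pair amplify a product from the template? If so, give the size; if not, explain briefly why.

No product — the primers' 3' ends point away from each other.

Primer 1 (CTCGCTGGGT) has reverse complement ACCCAGCGAG, which matches the top strand at positions 36–45; primer 1 anneals to the top strand there with its 3' end pointing upstream toward position 36.
Primer 2 (TATGTTCCGGC) matches the top strand directly at positions 132–142; it anneals to the bottom strand with its 3' end pointing downstream toward position 142.
The 3' ends diverge (primer 1 extends toward position 1, primer 2 toward position 151), so the primers never converge on a shared product.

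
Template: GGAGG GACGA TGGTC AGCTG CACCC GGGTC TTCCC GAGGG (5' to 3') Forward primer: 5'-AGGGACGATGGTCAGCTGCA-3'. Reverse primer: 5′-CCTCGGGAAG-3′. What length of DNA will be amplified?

The forward primer matches the template at positions 3–22.
Taking the reverse complement of CCTCGGGAAG gives CTTCCCGAGG, found at positions 30–39 on the template; the primer anneals here to the top strand with its 3' end pointing upstream.
The product runs from position 3 to position 39, so its length is 39 − 3 + 1 = 37 bp.

37 bp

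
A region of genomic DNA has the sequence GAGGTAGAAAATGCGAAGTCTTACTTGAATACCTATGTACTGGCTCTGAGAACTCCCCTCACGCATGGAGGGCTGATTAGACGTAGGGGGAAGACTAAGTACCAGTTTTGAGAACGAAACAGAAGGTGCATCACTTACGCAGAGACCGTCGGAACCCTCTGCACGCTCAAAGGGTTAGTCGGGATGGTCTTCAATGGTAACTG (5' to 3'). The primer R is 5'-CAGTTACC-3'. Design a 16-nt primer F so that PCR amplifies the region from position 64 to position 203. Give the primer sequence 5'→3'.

5'-CATGGAGGGCTGATTA-3'

The reverse primer's reverse complement GGTAACTG matches the template at positions 196–203; the product starts at position 64.
The forward primer is identical to the top strand over positions 64–79: CATGGAGGGCTGATTA.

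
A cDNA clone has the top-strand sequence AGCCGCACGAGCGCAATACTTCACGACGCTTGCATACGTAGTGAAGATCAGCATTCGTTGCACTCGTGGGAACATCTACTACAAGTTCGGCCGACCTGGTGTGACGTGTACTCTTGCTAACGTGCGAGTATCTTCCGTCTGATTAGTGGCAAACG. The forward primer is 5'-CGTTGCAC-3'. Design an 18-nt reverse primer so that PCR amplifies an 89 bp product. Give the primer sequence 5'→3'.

The forward primer binds at positions 56–63, so an 89 bp product ends at position 56 + 89 − 1 = 144.
The reverse primer anneals to the top strand over positions 127–144, i.e. to AGTATCTTCCGTCTGATT.
Its sequence written 5'→3' is the reverse complement: AATCAGACGGAAGATACT.

5'-AATCAGACGGAAGATACT-3'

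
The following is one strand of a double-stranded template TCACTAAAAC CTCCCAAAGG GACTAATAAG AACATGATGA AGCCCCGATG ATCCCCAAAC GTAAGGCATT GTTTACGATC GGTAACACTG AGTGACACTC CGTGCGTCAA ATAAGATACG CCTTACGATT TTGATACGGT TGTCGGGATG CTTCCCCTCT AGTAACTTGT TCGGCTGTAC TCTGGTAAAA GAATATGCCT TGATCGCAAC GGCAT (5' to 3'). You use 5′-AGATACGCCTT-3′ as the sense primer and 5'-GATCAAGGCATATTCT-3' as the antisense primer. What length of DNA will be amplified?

92 bp

Forward primer AGATACGCCTT is found on the top strand at positions 114–124.
Reverse complement of the reverse primer: AGAATATGCCTTGATC. This occurs on the top strand at positions 190–205.
The product runs from position 114 to position 205, so its length is 205 − 114 + 1 = 92 bp.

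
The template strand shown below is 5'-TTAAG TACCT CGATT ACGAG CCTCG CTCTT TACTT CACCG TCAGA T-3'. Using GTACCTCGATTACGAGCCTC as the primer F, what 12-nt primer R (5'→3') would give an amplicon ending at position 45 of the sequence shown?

The forward primer binds at positions 5–24; the product's 3' end on the top strand is position 45.
The reverse primer anneals to the top strand over positions 34–45, i.e. to TTCACCGTCAGA.
Its sequence written 5'→3' is the reverse complement: TCTGACGGTGAA.

5'-TCTGACGGTGAA-3'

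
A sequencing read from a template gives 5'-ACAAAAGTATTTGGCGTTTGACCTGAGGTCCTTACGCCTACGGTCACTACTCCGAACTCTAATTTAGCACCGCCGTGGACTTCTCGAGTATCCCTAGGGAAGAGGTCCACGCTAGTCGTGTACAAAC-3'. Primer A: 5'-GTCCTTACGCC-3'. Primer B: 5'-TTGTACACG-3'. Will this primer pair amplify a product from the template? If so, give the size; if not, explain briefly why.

Yes — a 98 bp product.

Primer A (GTCCTTACGCC) matches the top strand at positions 28–38; it acts as a forward primer.
Primer B's reverse complement is CGTGTACAA, matching the top strand at positions 117–125; it acts as a reverse primer.
The 3' ends face each other across positions 28–125, giving a 98 bp product.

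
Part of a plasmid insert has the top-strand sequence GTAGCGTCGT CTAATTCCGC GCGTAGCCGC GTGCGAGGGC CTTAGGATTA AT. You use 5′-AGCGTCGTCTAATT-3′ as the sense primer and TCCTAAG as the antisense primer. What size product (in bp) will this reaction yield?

The forward primer matches the template at positions 3–16.
Taking the reverse complement of TCCTAAG gives CTTAGGA, found at positions 41–47 on the template; the primer anneals here to the top strand with its 3' end pointing upstream.
Amplicon spans positions 3–47: 45 bp.

45 bp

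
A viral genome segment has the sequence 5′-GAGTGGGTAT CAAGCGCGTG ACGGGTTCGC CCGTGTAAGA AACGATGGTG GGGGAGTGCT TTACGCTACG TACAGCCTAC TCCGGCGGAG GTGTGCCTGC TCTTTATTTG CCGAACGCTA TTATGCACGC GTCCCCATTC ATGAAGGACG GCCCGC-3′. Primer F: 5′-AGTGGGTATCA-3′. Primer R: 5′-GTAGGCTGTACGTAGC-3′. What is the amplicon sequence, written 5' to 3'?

5'-AGTGGGTATCAAGCGCGTGACGGGTTCGCCCGTGTAAGAAACGATGGTGGGGGAGTGCTTTACGCTACGTACAGCCTAC-3'

The forward primer matches the template at positions 2–12.
The reverse primer's reverse complement is GCTACGTACAGCCTAC, which matches the template at positions 65–80.
The product is the template from position 2 through 80 (79 bp).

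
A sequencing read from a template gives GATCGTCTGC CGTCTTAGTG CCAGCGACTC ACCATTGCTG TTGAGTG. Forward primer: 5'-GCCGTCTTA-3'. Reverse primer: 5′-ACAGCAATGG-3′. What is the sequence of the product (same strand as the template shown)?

5'-GCCGTCTTAGTGCCAGCGACTCACCATTGCTGT-3'

The forward primer matches the template at positions 9–17.
Taking the reverse complement of ACAGCAATGG gives CCATTGCTGT, found at positions 32–41 on the template; the primer anneals here to the top strand with its 3' end pointing upstream.
The product is the template from position 9 through 41 (33 bp).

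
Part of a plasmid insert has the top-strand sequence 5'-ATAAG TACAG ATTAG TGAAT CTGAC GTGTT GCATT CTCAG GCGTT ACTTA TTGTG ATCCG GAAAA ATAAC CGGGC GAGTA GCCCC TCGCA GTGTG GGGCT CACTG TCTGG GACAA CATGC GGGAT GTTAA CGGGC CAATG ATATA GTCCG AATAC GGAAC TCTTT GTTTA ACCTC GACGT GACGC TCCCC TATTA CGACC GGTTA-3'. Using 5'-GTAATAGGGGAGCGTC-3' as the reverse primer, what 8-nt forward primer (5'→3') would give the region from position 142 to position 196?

5'-TATAGTCC-3'

The reverse primer's reverse complement GACGCTCCCCTATTAC matches the template at positions 181–196; the product starts at position 142.
The forward primer is identical to the top strand over positions 142–149: TATAGTCC.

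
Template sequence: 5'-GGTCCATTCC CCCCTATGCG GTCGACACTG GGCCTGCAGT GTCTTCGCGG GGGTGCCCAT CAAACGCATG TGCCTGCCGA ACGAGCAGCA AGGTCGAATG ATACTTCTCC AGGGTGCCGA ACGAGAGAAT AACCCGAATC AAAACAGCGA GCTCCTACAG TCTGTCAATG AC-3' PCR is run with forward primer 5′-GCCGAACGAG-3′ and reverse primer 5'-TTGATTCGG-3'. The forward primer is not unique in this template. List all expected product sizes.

67 bp, 27 bp

The forward primer GCCGAACGAG matches the top strand at positions 76–85, 116–125.
The reverse primer's reverse complement is CCGAATCAA, matching at positions 134–142.
Each forward site pairs with the reverse site to give a product ending at position 142: sizes 67, 27 bp.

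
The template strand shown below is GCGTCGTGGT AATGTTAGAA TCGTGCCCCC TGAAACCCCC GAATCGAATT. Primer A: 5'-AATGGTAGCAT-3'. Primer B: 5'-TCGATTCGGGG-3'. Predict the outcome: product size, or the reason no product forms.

Primer A (AATGGTAGCAT) does not match the top strand, and its reverse complement ATGCTACCATT does not match either.
With no annealing site for primer A, no amplification occurs.

No product — primer A has no binding site in the template.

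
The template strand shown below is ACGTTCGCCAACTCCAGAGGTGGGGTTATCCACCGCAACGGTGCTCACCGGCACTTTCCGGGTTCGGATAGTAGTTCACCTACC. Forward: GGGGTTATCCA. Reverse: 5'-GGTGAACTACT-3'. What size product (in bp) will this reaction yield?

Scanning the template, GGGGTTATCCA occurs at positions 22–32; this primer anneals to the bottom strand there with its 3' end pointing downstream.
Reverse complement of the reverse primer: AGTAGTTCACC. This occurs on the top strand at positions 70–80.
Amplicon spans positions 22–80: 59 bp.

59 bp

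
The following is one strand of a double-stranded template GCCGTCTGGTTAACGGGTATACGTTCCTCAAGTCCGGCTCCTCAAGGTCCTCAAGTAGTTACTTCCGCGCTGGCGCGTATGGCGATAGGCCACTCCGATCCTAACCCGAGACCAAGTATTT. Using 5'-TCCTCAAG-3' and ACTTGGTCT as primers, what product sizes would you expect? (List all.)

The forward primer TCCTCAAG matches the top strand at positions 25–32, 39–46, 48–55.
The reverse primer's reverse complement is AGACCAAGT, matching at positions 109–117.
Each forward site pairs with the reverse site to give a product ending at position 117: sizes 93, 79, 70 bp.

93 bp, 79 bp, 70 bp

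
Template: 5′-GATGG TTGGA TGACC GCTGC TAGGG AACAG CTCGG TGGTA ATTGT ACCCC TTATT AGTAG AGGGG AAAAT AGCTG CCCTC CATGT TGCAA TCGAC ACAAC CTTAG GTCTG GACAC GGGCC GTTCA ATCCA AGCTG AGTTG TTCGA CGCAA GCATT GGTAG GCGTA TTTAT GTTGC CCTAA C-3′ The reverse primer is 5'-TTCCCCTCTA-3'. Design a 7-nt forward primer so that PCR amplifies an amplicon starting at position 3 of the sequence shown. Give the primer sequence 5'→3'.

5'-TGGTTGG-3'

The reverse primer's reverse complement TAGAGGGGAA matches the template at positions 58–67; the product starts at position 3.
The forward primer is identical to the top strand over positions 3–9: TGGTTGG.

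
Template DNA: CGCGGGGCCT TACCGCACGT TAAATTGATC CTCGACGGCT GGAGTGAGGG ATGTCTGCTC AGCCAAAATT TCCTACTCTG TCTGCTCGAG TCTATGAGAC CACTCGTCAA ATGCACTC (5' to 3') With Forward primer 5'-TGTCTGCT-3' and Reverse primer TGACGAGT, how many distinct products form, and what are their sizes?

The forward primer TGTCTGCT matches the top strand at positions 52–59, 79–86.
The reverse primer's reverse complement is ACTCGTCA, matching at positions 102–109.
Each forward site pairs with the reverse site to give a product ending at position 109: sizes 58, 31 bp.

Two products: 58 bp, 31 bp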